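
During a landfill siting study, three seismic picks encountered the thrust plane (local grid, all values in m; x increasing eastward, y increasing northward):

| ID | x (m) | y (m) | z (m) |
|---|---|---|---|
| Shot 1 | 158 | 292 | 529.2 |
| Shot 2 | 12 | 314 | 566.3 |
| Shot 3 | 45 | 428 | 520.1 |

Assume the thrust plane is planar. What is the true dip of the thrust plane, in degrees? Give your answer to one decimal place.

Two edge vectors: Shot 1→Shot 2 = (-146, 22, 37.1), Shot 1→Shot 3 = (-113, 136, -9.1).
Normal n = (Shot 1→Shot 2) × (Shot 1→Shot 3) = (-5245.8, -5520.9, -17370).
So ∂z/∂x = −n_x/n_z = −0.30200 and ∂z/∂y = −n_y/n_z = −0.31784.
Gradient magnitude |∇z| = √(a² + b²) = √(0.09121 + 0.10102) = 0.43844.
True dip = arctan(0.43844) = 23.7°, dipping toward NE (azimuth ≈ 044°).

23.7°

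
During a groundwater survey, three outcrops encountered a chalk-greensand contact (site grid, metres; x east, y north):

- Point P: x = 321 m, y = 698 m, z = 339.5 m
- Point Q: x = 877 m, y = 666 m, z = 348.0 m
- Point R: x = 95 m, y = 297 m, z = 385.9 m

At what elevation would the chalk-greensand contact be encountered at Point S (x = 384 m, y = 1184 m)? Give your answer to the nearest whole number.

Let the plane be z = a·x + b·y + c.
Point Q−Point P: 556a − 32b = 8.5;  Point R−Point P: −226a − 401b = 46.4.
Solving gives a = 0.00836, b = −0.12042.
Then c = 339.5 − a·321 − b·698 = 420.87.
At (384, 1184): z = 3.2 − 142.6 + 420.87 = 281.5 m.

282 m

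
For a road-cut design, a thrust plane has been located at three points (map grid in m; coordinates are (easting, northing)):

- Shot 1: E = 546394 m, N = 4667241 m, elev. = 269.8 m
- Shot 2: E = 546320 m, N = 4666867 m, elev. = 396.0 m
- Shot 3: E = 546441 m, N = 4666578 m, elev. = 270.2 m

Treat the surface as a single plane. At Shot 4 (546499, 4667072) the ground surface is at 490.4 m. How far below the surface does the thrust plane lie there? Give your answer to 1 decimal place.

337.1 m

Let the plane be z = a·E + b·N + c.
Shot 2−Shot 1: −74a − 374b = 126.2;  Shot 3−Shot 1: 47a − 663b = 0.4.
Solving gives a = −1.253316327, b = −0.089450780.
Then c = 269.8 − a·546394 − b·4667241 = 1102562.67.
At (546499, 4667072): z_contact = −684936.12 − 417473.23 + 1102562.67 = 153.32 m.
Depth below ground = 490.4 − 153.32 = 337.1 m.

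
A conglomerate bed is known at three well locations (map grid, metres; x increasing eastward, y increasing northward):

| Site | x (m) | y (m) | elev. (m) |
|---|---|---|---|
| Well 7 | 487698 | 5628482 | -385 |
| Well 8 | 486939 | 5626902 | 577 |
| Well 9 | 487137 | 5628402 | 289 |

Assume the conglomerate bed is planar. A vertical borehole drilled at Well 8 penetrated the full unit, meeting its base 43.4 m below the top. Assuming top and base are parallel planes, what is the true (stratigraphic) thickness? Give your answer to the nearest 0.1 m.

Let the plane be z = a·x + b·y + c.
Well 8−Well 7: −759a − 1580b = 962;  Well 9−Well 7: −561a − 80b = 674.
Solving gives a = −1.19657, b = −0.03405.
|∇z| = √(a²+b²) = 1.19705, so dip δ = arctan(1.19705) = 50.13°.
True thickness = vertical thickness × cos δ = 43.4 × cos 50.13° = 27.8 m.

27.8 m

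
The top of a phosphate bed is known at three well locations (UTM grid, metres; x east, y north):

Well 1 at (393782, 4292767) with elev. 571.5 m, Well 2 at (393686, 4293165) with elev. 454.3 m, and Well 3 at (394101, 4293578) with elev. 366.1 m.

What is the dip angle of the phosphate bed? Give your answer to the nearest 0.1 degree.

Let the plane be z = a·x + b·y + c.
Well 2−Well 1: −96a + 398b = −117.2;  Well 3−Well 1: 319a + 811b = −205.4.
Solving gives a = 0.06494, b = −0.27881.
Gradient magnitude |∇z| = √(a² + b²) = √(0.00422 + 0.07773) = 0.28627.
True dip = arctan(0.28627) = 16.0°, dipping toward NNW (azimuth ≈ 347°).

16.0°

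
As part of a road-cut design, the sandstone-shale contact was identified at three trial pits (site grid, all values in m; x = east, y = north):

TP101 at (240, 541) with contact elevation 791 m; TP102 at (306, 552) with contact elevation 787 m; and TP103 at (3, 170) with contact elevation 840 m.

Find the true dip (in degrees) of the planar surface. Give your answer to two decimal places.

Let the plane be z = a·x + b·y + c.
TP102−TP101: 66a + 11b = −4;  TP103−TP101: −237a − 371b = 49.
Solving gives a = −0.04319, b = −0.10448.
Gradient magnitude |∇z| = √(a² + b²) = √(0.00187 + 0.01092) = 0.11306.
True dip = arctan(0.11306) = 6.45°, dipping toward NNE (azimuth ≈ 022°).

6.45°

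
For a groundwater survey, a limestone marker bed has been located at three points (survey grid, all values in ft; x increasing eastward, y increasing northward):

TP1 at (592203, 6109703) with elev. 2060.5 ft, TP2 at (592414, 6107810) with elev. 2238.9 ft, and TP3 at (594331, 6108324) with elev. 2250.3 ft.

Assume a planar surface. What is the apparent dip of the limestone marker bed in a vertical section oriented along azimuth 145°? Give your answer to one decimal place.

Two edge vectors: TP1→TP2 = (211, -1893, 178.4), TP1→TP3 = (2128, -1379, 189.8).
Normal n = (TP1→TP2) × (TP1→TP3) = (-113277.8, 339587.4, 3737335).
So ∂z/∂x = −n_x/n_z = 0.03031 and ∂z/∂y = −n_y/n_z = −0.09086.
Unit vector along 145° is (sin 145°, cos 145°) = (0.5736, -0.8192).
Slope in that direction = a·(0.5736) + b·(-0.8192) = 0.09182.
Apparent dip = arctan|0.09182| = 5.2° (true dip is 5.5°, so apparent ≤ true as expected).

5.2°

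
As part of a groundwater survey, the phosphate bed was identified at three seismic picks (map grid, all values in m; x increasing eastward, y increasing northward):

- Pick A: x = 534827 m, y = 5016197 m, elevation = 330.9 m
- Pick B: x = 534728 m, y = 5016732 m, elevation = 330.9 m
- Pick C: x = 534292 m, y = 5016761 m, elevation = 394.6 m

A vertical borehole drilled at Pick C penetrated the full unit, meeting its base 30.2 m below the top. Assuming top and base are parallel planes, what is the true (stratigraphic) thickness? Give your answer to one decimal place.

29.9 m

Let the plane be z = a·x + b·y + c.
Pick B−Pick A: −99a + 535b = 0;  Pick C−Pick A: −535a + 564b = 63.7.
Solving gives a = −0.14792, b = −0.02737.
|∇z| = √(a²+b²) = 0.15043, so dip δ = arctan(0.15043) = 8.56°.
True thickness = vertical thickness × cos δ = 30.2 × cos 8.56° = 29.9 m.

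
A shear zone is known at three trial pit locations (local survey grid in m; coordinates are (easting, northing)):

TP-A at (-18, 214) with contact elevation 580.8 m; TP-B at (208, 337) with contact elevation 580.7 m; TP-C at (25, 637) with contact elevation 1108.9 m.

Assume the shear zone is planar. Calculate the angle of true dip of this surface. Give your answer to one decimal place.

56.4°

Let the plane be z = a·E + b·N + c.
TP-B−TP-A: 226a + 123b = −0.1;  TP-C−TP-A: 43a + 423b = 528.1.
Solving gives a = −0.71974, b = 1.32163.
Gradient magnitude |∇z| = √(a² + b²) = √(0.51802 + 1.74670) = 1.50490.
True dip = arctan(1.50490) = 56.4°, dipping toward SSE (azimuth ≈ 151°).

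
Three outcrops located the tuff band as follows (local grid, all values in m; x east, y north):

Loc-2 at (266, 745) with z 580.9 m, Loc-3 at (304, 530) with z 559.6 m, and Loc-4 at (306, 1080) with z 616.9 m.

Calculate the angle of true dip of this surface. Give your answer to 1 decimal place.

Let the plane be z = a·x + b·y + c.
Loc-3−Loc-2: 38a − 215b = −21.3;  Loc-4−Loc-2: 40a + 335b = 36.
Solving gives a = 0.02834, b = 0.10408.
Gradient magnitude |∇z| = √(a² + b²) = √(0.00080 + 0.01083) = 0.10787.
True dip = arctan(0.10787) = 6.2°, dipping toward SSW (azimuth ≈ 195°).

6.2°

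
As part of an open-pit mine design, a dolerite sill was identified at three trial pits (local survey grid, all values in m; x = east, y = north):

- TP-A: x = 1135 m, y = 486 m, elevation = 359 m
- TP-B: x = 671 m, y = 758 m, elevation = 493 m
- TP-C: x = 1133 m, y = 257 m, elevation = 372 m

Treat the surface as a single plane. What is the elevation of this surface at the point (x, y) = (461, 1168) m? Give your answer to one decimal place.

538.2 m

Two edge vectors: TP-A→TP-B = (-464, 272, 134), TP-A→TP-C = (-2, -229, 13).
Normal n = (TP-A→TP-B) × (TP-A→TP-C) = (34222, 5764, 106800).
So ∂z/∂x = −n_x/n_z = −0.320431 and ∂z/∂y = −n_y/n_z = −0.053970.
Intercept c from TP-A: 359 + 363.69 + 26.23 = 748.92.
At (461, 1168): z = −147.7 − 63.0 + 748.92 = 538.2 m.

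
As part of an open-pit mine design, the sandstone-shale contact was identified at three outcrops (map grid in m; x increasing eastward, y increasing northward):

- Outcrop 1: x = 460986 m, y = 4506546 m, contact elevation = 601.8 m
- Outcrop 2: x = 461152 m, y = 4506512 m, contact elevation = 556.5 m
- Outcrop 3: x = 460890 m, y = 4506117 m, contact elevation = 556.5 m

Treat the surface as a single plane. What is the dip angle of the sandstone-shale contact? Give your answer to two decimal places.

16.08°

Let the plane be z = a·x + b·y + c.
Outcrop 2−Outcrop 1: 166a − 34b = −45.3;  Outcrop 3−Outcrop 1: −96a − 429b = −45.3.
Solving gives a = −0.24025, b = 0.15936.
Gradient magnitude |∇z| = √(a² + b²) = √(0.05772 + 0.02539) = 0.28830.
True dip = arctan(0.28830) = 16.08°, dipping toward ESE (azimuth ≈ 124°).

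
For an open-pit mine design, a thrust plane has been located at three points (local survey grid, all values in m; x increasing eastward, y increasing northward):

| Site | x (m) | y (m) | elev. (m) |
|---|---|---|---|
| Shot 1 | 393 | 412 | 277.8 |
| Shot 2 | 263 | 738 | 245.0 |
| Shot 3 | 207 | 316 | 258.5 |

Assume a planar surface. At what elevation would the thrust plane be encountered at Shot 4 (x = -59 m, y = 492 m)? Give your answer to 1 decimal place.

Let the plane be z = a·x + b·y + c.
Shot 2−Shot 1: −130a + 326b = −32.8;  Shot 3−Shot 1: −186a − 96b = −19.3.
Solving gives a = 0.12912, b = −0.04912.
Then c = 277.8 − a·393 − b·412 = 247.30.
At (-59, 492): z = −7.6 − 24.2 + 247.30 = 215.5 m.

215.5 m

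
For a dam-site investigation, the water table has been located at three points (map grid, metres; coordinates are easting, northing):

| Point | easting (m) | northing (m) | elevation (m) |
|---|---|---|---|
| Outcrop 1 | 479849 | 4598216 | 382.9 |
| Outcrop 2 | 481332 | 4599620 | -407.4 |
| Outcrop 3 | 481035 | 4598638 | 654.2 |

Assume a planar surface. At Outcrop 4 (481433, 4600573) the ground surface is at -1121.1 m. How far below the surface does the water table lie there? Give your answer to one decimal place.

Let the plane be z = a·easting + b·northing + c.
Outcrop 2−Outcrop 1: 1483a + 1404b = −790.3;  Outcrop 3−Outcrop 1: 1186a + 422b = 271.3.
Solving gives a = 0.687385189, b = −1.288954584.
Then c = 382.9 − a·479849 − b·4598216 = 5597433.39.
At (481433, 4600573): z_contact = 330929.91 − 5929929.66 + 5597433.39 = -1566.35 m.
Depth below ground = -1121.1 − (-1566.35) = 445.2 m.

445.2 m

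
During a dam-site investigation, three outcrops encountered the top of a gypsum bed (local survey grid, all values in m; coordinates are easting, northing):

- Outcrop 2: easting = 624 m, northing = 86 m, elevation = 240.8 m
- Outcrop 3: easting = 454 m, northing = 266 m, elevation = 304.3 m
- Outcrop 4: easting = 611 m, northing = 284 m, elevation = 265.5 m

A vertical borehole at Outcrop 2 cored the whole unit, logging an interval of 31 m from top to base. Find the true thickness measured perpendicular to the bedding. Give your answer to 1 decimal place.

Let the plane be z = a·easting + b·northing + c.
Outcrop 3−Outcrop 2: −170a + 180b = 63.5;  Outcrop 4−Outcrop 2: −13a + 198b = 24.7.
Solving gives a = −0.25948, b = 0.10771.
|∇z| = √(a²+b²) = 0.28095, so dip δ = arctan(0.28095) = 15.69°.
True thickness = vertical thickness × cos δ = 31 × cos 15.69° = 29.8 m.

29.8 m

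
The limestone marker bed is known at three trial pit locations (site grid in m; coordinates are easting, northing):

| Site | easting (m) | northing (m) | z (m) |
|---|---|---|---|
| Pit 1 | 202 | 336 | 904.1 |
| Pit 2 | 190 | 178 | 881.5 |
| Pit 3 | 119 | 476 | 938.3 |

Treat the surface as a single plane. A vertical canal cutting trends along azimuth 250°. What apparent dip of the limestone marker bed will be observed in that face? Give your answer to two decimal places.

5.11°

Two edge vectors: Pit 1→Pit 2 = (-12, -158, -22.6), Pit 1→Pit 3 = (-83, 140, 34.2).
Normal n = (Pit 1→Pit 2) × (Pit 1→Pit 3) = (-2239.6, 2286.2, -14794).
So ∂z/∂easting = −n_x/n_z = −0.15139 and ∂z/∂northing = −n_y/n_z = 0.15454.
Unit vector along 250° is (sin 250°, cos 250°) = (-0.9397, -0.3420).
Slope in that direction = a·(-0.9397) + b·(-0.3420) = 0.08940.
Apparent dip = arctan|0.08940| = 5.11° (true dip is 12.2°, so apparent ≤ true as expected).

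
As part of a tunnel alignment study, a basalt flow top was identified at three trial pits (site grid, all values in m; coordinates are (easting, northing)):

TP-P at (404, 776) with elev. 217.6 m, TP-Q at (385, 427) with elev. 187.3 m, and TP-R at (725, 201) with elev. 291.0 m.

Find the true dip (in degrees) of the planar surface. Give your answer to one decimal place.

Two edge vectors: TP-P→TP-Q = (-19, -349, -30.3), TP-P→TP-R = (321, -575, 73.4).
Normal n = (TP-P→TP-Q) × (TP-P→TP-R) = (-43039.1, -8331.7, 122954).
So ∂z/∂E = −n_x/n_z = 0.35004 and ∂z/∂N = −n_y/n_z = 0.06776.
Gradient magnitude |∇z| = √(a² + b²) = √(0.12253 + 0.00459) = 0.35654.
True dip = arctan(0.35654) = 19.6°, dipping toward W (azimuth ≈ 259°).

19.6°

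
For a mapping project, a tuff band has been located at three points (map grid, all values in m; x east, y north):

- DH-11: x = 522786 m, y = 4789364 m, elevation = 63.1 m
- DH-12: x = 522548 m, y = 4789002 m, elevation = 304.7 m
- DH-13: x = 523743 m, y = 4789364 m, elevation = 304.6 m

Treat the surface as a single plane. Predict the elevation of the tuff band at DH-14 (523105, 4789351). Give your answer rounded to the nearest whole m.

Let the plane be z = a·x + b·y + c.
DH-12−DH-11: −238a − 362b = 241.6;  DH-13−DH-11: 957a + 0b = 241.5.
Solving gives a = 0.25235110, b = −0.83331370.
Then c = 63.1 − a·522786 − b·4789364 = 3859180.14.
At (523105, 4789351): z = 132006.1 − 3991031.8 + 3859180.14 = 154.4 m.

154 m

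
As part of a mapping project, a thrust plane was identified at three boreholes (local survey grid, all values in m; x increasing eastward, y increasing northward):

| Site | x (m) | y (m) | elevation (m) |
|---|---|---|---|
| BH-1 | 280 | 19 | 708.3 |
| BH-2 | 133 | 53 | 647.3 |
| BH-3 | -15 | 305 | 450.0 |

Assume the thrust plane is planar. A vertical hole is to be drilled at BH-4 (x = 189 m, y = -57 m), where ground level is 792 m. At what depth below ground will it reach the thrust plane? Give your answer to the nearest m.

Let the plane be z = a·x + b·y + c.
BH-2−BH-1: −147a + 34b = −61;  BH-3−BH-1: −295a + 286b = −258.3.
Solving gives a = 0.27064, b = −0.62399.
Then c = 708.3 − a·280 − b·19 = 644.38.
At (189, -57): z_contact = 51.2 + 35.6 + 644.38 = 731.1 m.
Depth below ground = 792 − 731.1 = 61 m.

61 m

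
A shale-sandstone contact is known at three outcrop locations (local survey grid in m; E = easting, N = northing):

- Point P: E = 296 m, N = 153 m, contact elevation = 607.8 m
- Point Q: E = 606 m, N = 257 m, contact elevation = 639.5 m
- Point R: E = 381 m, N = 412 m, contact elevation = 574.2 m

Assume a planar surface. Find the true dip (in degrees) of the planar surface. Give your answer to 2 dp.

13.82°

Let the plane be z = a·E + b·N + c.
Point Q−Point P: 310a + 104b = 31.7;  Point R−Point P: 85a + 259b = −33.6.
Solving gives a = 0.16382, b = −0.18349.
Gradient magnitude |∇z| = √(a² + b²) = √(0.02684 + 0.03367) = 0.24598.
True dip = arctan(0.24598) = 13.82°, dipping toward NW (azimuth ≈ 318°).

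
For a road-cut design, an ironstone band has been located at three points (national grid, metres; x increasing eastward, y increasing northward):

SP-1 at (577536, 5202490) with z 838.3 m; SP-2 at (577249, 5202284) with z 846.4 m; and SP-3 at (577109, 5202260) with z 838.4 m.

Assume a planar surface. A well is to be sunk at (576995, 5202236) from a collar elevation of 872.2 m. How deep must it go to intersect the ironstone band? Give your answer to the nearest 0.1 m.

39.6 m

Let the plane be z = a·x + b·y + c.
SP-2−SP-1: −287a − 206b = 8.1;  SP-3−SP-1: −427a − 230b = 0.1.
Solving gives a = 0.083928571, b = −0.156250000.
Then c = 838.3 − a·577536 − b·5202490 = 765255.59.
At (576995, 5202236): z_contact = 48426.37 − 812849.38 + 765255.59 = 832.58 m.
Depth below ground = 872.2 − 832.58 = 39.6 m.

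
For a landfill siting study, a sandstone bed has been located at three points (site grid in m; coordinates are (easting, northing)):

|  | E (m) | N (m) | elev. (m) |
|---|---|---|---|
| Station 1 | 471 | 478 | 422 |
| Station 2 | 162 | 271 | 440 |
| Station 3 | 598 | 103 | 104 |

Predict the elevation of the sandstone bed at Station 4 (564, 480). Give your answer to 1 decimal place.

375.9 m

Two edge vectors: Station 1→Station 2 = (-309, -207, 18), Station 1→Station 3 = (127, -375, -318).
Normal n = (Station 1→Station 2) × (Station 1→Station 3) = (72576, -95976, 142164).
So ∂z/∂E = −n_x/n_z = −0.51051 and ∂z/∂N = −n_y/n_z = 0.67511.
Intercept c from Station 1: 422 + 240.45 − 322.70 = 339.75.
At (564, 480): z = −287.9 + 324.1 + 339.75 = 375.9 m.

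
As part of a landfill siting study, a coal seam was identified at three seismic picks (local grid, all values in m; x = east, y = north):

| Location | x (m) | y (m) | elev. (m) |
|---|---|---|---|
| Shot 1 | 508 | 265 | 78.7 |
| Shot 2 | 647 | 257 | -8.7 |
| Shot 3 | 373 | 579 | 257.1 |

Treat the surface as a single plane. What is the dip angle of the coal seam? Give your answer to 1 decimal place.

Let the plane be z = a·x + b·y + c.
Shot 2−Shot 1: 139a − 8b = −87.4;  Shot 3−Shot 1: −135a + 314b = 178.4.
Solving gives a = −0.61120, b = 0.30538.
Gradient magnitude |∇z| = √(a² + b²) = √(0.37357 + 0.09325) = 0.68324.
True dip = arctan(0.68324) = 34.3°, dipping toward ESE (azimuth ≈ 117°).

34.3°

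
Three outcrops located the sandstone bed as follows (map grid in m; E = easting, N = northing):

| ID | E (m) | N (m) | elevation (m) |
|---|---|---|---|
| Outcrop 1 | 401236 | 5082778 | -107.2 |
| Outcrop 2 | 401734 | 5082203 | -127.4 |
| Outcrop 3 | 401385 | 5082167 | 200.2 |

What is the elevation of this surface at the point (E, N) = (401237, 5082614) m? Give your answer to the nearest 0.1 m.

Two edge vectors: Outcrop 1→Outcrop 2 = (498, -575, -20.2), Outcrop 1→Outcrop 3 = (149, -611, 307.4).
Normal n = (Outcrop 1→Outcrop 2) × (Outcrop 1→Outcrop 3) = (-189097.2, -156095, -218603).
So ∂z/∂E = −n_x/n_z = −0.865025640 and ∂z/∂N = −n_y/n_z = −0.714056989.
Intercept c from Outcrop 1: -107.2 + 347079.43 + 3629393.16 = 3976365.38.
At (401237, 5082614): z = −347080.3 − 3629276.0 + 3976365.38 = 9.0 m.

9.0 m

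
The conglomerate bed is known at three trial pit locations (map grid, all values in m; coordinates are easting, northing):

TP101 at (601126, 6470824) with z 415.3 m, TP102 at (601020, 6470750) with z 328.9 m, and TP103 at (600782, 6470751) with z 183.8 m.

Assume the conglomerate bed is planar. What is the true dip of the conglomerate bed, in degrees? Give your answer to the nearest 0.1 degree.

Two edge vectors: TP101→TP102 = (-106, -74, -86.4), TP101→TP103 = (-344, -73, -231.5).
Normal n = (TP101→TP102) × (TP101→TP103) = (10823.8, 5182.6, -17718).
So ∂z/∂easting = −n_x/n_z = 0.61089 and ∂z/∂northing = −n_y/n_z = 0.29250.
Gradient magnitude |∇z| = √(a² + b²) = √(0.37319 + 0.08556) = 0.67731.
True dip = arctan(0.67731) = 34.1°, dipping toward WSW (azimuth ≈ 244°).

34.1°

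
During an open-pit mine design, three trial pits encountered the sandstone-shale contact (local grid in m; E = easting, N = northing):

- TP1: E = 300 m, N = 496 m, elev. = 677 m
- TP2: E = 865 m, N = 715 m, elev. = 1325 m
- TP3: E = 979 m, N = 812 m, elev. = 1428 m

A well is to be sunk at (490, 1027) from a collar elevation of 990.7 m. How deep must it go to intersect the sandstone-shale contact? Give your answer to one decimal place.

Two edge vectors: TP1→TP2 = (565, 219, 648), TP1→TP3 = (679, 316, 751).
Normal n = (TP1→TP2) × (TP1→TP3) = (-40299, 15677, 29839).
So ∂z/∂E = −n_x/n_z = 1.350548 and ∂z/∂N = −n_y/n_z = −0.525386.
Intercept c from TP1: 677 − 405.16 + 260.59 = 532.43.
At (490, 1027): z_contact = 661.77 − 539.57 + 532.43 = 654.62 m.
Depth below ground = 990.7 − 654.62 = 336.1 m.

336.1 m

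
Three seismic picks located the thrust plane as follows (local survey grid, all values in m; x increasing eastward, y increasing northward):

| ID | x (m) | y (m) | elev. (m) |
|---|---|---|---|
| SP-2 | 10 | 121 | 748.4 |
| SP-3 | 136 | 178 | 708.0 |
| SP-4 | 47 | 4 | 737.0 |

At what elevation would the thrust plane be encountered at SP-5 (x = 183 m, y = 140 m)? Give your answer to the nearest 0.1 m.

693.1 m

Let the plane be z = a·x + b·y + c.
SP-3−SP-2: 126a + 57b = −40.4;  SP-4−SP-2: 37a − 117b = −11.4.
Solving gives a = −0.31907, b = −0.00347.
Then c = 748.4 − a·10 − b·121 = 752.01.
At (183, 140): z = −58.4 − 0.5 + 752.01 = 693.1 m.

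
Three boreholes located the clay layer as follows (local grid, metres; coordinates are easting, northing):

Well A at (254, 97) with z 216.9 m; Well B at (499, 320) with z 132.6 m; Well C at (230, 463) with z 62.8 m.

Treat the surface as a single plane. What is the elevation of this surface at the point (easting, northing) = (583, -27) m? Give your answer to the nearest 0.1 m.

281.0 m

Let the plane be z = a·easting + b·northing + c.
Well B−Well A: 245a + 223b = −84.3;  Well C−Well A: −24a + 366b = −154.1.
Solving gives a = 0.03694, b = −0.41862.
Then c = 216.9 − a·254 − b·97 = 248.12.
At (583, -27): z = 21.5 + 11.3 + 248.12 = 281.0 m.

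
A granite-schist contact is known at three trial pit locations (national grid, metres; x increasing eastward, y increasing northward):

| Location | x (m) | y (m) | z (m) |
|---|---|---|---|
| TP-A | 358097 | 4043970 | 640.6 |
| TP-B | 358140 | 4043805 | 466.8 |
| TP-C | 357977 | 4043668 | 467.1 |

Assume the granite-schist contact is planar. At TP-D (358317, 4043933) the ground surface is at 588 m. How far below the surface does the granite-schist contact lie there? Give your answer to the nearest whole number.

Let the plane be z = a·x + b·y + c.
TP-B−TP-A: 43a − 165b = −173.8;  TP-C−TP-A: −120a − 302b = −173.5.
Solving gives a = −0.72775270, b = 0.86367657.
Then c = 640.6 − a·358097 − b·4043970 = −3231435.48.
At (358317, 4043933): z_contact = −260766.2 + 3492650.2 − 3231435.48 = 448.5 m.
Depth below ground = 588 − 448.5 = 139 m.

139 m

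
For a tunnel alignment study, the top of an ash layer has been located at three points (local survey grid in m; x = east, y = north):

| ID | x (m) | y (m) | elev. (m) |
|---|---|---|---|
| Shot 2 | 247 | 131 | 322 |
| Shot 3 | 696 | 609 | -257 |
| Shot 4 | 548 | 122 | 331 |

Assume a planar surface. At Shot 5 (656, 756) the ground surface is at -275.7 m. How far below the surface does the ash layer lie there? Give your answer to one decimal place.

Two edge vectors: Shot 2→Shot 3 = (449, 478, -579), Shot 2→Shot 4 = (301, -9, 9).
Normal n = (Shot 2→Shot 3) × (Shot 2→Shot 4) = (-909, -178320, -147919).
So ∂z/∂x = −n_x/n_z = −0.00615 and ∂z/∂y = −n_y/n_z = −1.20552.
Intercept c from Shot 2: 322 + 1.52 + 157.92 = 481.44.
At (656, 756): z_contact = −4.03 − 911.38 + 481.44 = -433.97 m.
Depth below ground = -275.7 − (-433.97) = 158.3 m.

158.3 m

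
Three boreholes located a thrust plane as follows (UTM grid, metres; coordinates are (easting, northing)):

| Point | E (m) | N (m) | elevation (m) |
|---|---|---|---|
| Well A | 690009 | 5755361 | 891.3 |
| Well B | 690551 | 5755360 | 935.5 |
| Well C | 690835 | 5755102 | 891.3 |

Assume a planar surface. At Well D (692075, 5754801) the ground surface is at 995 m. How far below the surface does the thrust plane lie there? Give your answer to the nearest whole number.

Two edge vectors: Well A→Well B = (542, -1, 44.2), Well A→Well C = (826, -259, 0).
Normal n = (Well A→Well B) × (Well A→Well C) = (11447.8, 36509.2, -139552).
So ∂z/∂E = −n_x/n_z = 0.08203250 and ∂z/∂N = −n_y/n_z = 0.26161717.
Intercept c from Well A: 891.3 − 56603.17 − 1505701.29 = −1561413.15.
At (692075, 5754801): z_contact = 56772.6 + 1505554.8 − 1561413.15 = 914.3 m.
Depth below ground = 995 − 914.3 = 81 m.

81 m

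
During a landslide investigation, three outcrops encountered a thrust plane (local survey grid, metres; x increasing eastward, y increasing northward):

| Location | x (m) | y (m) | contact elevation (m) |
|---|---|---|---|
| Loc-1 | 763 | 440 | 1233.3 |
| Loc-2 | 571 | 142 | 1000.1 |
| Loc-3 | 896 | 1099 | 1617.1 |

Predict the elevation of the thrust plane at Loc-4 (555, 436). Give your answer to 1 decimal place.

Let the plane be z = a·x + b·y + c.
Loc-2−Loc-1: −192a − 298b = −233.2;  Loc-3−Loc-1: 133a + 659b = 383.8.
Solving gives a = 0.452349, b = 0.491104.
Then c = 1233.3 − a·763 − b·440 = 672.07.
At (555, 436): z = 251.1 + 214.1 + 672.07 = 1137.2 m.

1137.2 m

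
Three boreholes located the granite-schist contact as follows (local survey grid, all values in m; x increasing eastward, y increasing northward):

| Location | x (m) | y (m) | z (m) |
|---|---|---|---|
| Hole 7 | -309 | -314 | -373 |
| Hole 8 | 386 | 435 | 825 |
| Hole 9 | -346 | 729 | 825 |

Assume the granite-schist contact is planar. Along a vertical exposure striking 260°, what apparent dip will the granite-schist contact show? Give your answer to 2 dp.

Let the plane be z = a·x + b·y + c.
Hole 8−Hole 7: 695a + 749b = 1198;  Hole 9−Hole 7: −37a + 1043b = 1198.
Solving gives a = 0.46799, b = 1.16521.
Unit vector along 260° is (sin 260°, cos 260°) = (-0.9848, -0.1736).
Slope in that direction = a·(-0.9848) + b·(-0.1736) = −0.66322.
Apparent dip = arctan|0.66322| = 33.55° (true dip is 51.5°, so apparent ≤ true as expected).

33.55°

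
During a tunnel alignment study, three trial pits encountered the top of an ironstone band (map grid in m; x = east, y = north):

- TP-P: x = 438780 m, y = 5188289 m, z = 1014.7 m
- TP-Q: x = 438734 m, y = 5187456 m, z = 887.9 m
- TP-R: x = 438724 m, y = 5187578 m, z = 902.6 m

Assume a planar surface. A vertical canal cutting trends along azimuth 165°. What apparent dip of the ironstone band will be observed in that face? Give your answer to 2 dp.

Let the plane be z = a·x + b·y + c.
TP-Q−TP-P: −46a − 833b = −126.8;  TP-R−TP-P: −56a − 711b = −112.1.
Solving gives a = 0.23128, b = 0.13945.
Unit vector along 165° is (sin 165°, cos 165°) = (0.2588, -0.9659).
Slope in that direction = a·(0.2588) + b·(-0.9659) = −0.07484.
Apparent dip = arctan|0.07484| = 4.28° (true dip is 15.1°, so apparent ≤ true as expected).

4.28°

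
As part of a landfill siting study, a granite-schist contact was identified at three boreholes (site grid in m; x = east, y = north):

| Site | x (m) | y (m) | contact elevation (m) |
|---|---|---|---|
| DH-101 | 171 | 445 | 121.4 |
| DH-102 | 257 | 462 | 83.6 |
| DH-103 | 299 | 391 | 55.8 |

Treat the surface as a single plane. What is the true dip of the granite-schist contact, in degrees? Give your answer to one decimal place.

Let the plane be z = a·x + b·y + c.
DH-102−DH-101: 86a + 17b = −37.8;  DH-103−DH-101: 128a − 54b = −65.6.
Solving gives a = −0.46282, b = 0.11777.
Gradient magnitude |∇z| = √(a² + b²) = √(0.21420 + 0.01387) = 0.47756.
True dip = arctan(0.47756) = 25.5°, dipping toward ESE (azimuth ≈ 104°).

25.5°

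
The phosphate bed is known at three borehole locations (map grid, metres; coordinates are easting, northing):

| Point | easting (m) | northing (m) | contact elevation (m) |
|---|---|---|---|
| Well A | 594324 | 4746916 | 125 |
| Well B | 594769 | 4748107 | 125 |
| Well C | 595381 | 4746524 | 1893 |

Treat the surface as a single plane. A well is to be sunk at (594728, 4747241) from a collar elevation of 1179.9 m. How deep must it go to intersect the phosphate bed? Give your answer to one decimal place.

Let the plane be z = a·easting + b·northing + c.
Well B−Well A: 445a + 1191b = 0;  Well C−Well A: 1057a − 392b = 1768.
Solving gives a = 1.469091142, b = −0.548904751.
Then c = 125 − a·594324 − b·4746916 = 1732613.62.
At (594728, 4747241): z_contact = 873709.64 − 2605783.14 + 1732613.62 = 540.12 m.
Depth below ground = 1179.9 − 540.12 = 639.8 m.

639.8 m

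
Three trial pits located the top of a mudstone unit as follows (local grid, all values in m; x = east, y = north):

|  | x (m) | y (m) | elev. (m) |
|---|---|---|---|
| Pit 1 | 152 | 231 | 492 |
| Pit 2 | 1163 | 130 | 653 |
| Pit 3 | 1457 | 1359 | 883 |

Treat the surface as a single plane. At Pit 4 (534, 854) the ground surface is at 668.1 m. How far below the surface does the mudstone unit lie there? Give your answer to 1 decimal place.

19.0 m

Let the plane be z = a·x + b·y + c.
Pit 2−Pit 1: 1011a − 101b = 161;  Pit 3−Pit 1: 1305a + 1128b = 391.
Solving gives a = 0.173791, b = 0.145570.
Then c = 492 − a·152 − b·231 = 431.96.
At (534, 854): z_contact = 92.80 + 124.32 + 431.96 = 649.08 m.
Depth below ground = 668.1 − 649.08 = 19.0 m.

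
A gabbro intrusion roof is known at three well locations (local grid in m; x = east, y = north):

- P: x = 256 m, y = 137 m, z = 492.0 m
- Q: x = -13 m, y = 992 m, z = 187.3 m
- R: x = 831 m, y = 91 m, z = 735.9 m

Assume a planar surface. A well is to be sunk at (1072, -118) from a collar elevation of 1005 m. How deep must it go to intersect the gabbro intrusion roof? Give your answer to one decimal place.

123.5 m

Two edge vectors: P→Q = (-269, 855, -304.7), P→R = (575, -46, 243.9).
Normal n = (P→Q) × (P→R) = (194518.3, -109593.4, -479251).
So ∂z/∂x = −n_x/n_z = 0.405880 and ∂z/∂y = −n_y/n_z = −0.228676.
Intercept c from P: 492 − 103.91 + 31.33 = 419.42.
At (1072, -118): z_contact = 435.10 + 26.98 + 419.42 = 881.51 m.
Depth below ground = 1005 − 881.51 = 123.5 m.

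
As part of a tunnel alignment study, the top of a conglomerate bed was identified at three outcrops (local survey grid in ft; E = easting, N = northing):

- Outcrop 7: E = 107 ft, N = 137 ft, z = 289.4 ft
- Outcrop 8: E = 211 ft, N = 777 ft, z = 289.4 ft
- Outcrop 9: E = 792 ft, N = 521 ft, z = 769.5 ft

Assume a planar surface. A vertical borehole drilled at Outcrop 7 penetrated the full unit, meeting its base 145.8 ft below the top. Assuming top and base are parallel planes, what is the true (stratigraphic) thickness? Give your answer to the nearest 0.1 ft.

Two edge vectors: Outcrop 7→Outcrop 8 = (104, 640, 0), Outcrop 7→Outcrop 9 = (685, 384, 480.1).
Normal n = (Outcrop 7→Outcrop 8) × (Outcrop 7→Outcrop 9) = (307264, -49930.4, -398464).
So ∂z/∂E = −n_x/n_z = 0.77112 and ∂z/∂N = −n_y/n_z = −0.12531.
|∇z| = √(a²+b²) = 0.78124, so dip δ = arctan(0.78124) = 38.00°.
True thickness = vertical thickness × cos δ = 145.8 × cos 38.00° = 114.9 ft.

114.9 ft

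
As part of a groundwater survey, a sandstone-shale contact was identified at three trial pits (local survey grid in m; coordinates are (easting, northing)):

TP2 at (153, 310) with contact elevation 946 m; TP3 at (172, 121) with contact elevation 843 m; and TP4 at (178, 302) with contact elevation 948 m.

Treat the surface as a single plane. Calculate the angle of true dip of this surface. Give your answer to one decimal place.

Let the plane be z = a·E + b·N + c.
TP3−TP2: 19a − 189b = −103;  TP4−TP2: 25a − 8b = 2.
Solving gives a = 0.26285, b = 0.57140.
Gradient magnitude |∇z| = √(a² + b²) = √(0.06909 + 0.32649) = 0.62895.
True dip = arctan(0.62895) = 32.2°, dipping toward SSW (azimuth ≈ 205°).

32.2°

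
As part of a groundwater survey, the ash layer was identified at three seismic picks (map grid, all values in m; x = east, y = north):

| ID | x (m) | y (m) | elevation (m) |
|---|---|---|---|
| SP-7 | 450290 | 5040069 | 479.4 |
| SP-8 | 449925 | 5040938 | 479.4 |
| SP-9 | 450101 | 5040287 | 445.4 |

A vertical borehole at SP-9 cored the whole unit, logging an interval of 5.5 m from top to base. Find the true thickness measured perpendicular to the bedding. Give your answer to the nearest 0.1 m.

5.1 m

Let the plane be z = a·x + b·y + c.
SP-8−SP-7: −365a + 869b = 0;  SP-9−SP-7: −189a + 218b = −34.
Solving gives a = 0.34895, b = 0.14657.
|∇z| = √(a²+b²) = 0.37848, so dip δ = arctan(0.37848) = 20.73°.
True thickness = vertical thickness × cos δ = 5.5 × cos 20.73° = 5.1 m.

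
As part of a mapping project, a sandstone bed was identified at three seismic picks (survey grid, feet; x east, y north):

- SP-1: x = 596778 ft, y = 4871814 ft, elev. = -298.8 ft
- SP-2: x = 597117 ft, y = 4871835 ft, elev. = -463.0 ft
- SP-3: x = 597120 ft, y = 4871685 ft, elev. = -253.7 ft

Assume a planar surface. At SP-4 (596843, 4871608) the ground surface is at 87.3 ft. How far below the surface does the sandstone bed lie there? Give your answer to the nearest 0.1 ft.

122.9 ft

Let the plane be z = a·x + b·y + c.
SP-2−SP-1: 339a + 21b = −164.2;  SP-3−SP-1: 342a − 129b = 45.1.
Solving gives a = −0.397436804, b = −1.403282069.
Then c = -298.8 − a·596778 − b·4871814 = 7073411.97.
At (596843, 4871608): z_contact = −237207.37 − 6836240.16 + 7073411.97 = -35.56 ft.
Depth below ground = 87.3 − (-35.56) = 122.9 ft.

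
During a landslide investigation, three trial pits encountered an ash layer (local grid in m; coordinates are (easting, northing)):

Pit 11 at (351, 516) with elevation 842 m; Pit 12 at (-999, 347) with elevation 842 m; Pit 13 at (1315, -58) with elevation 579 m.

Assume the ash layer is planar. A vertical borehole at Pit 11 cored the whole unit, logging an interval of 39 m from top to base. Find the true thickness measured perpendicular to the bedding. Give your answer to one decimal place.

36.4 m

Let the plane be z = a·E + b·N + c.
Pit 12−Pit 11: −1350a − 169b = 0;  Pit 13−Pit 11: 964a − 574b = −263.
Solving gives a = −0.04739, b = 0.37859.
|∇z| = √(a²+b²) = 0.38155, so dip δ = arctan(0.38155) = 20.88°.
True thickness = vertical thickness × cos δ = 39 × cos 20.88° = 36.4 m.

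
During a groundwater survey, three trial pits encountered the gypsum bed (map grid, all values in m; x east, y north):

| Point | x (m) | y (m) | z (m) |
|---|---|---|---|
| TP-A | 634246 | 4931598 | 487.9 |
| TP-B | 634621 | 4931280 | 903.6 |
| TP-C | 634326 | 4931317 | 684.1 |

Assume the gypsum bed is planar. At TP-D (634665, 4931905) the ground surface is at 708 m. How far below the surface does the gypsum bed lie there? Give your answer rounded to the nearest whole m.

90 m

Two edge vectors: TP-A→TP-B = (375, -318, 415.7), TP-A→TP-C = (80, -281, 196.2).
Normal n = (TP-A→TP-B) × (TP-A→TP-C) = (54420.1, -40319, -79935).
So ∂z/∂x = −n_x/n_z = 0.68080440 and ∂z/∂y = −n_y/n_z = −0.50439732.
Intercept c from TP-A: 487.9 − 431797.47 + 2487484.83 = 2056175.26.
At (634665, 4931905): z_contact = 432082.7 − 2487639.7 + 2056175.26 = 618.3 m.
Depth below ground = 708 − 618.3 = 90 m.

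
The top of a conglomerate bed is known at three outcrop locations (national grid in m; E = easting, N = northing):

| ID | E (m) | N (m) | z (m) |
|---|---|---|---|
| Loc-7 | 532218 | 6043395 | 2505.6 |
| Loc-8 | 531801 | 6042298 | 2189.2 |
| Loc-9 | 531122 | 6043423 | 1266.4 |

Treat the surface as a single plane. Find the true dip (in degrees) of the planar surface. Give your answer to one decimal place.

Let the plane be z = a·E + b·N + c.
Loc-8−Loc-7: −417a − 1097b = −316.4;  Loc-9−Loc-7: −1096a + 28b = −1239.2.
Solving gives a = 1.12708, b = −0.14001.
Gradient magnitude |∇z| = √(a² + b²) = √(1.27031 + 0.01960) = 1.13574.
True dip = arctan(1.13574) = 48.6°, dipping toward W (azimuth ≈ 277°).

48.6°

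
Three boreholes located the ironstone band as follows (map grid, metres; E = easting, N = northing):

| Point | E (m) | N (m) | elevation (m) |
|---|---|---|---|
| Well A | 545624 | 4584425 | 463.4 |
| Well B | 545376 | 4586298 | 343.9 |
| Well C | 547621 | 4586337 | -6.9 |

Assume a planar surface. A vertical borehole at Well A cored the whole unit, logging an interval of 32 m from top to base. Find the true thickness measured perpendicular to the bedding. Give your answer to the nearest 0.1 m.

Let the plane be z = a·E + b·N + c.
Well B−Well A: −248a + 1873b = −119.5;  Well C−Well A: 1997a + 1912b = −470.3.
Solving gives a = −0.15479, b = −0.08430.
|∇z| = √(a²+b²) = 0.17626, so dip δ = arctan(0.17626) = 10.00°.
True thickness = vertical thickness × cos δ = 32 × cos 10.00° = 31.5 m.

31.5 m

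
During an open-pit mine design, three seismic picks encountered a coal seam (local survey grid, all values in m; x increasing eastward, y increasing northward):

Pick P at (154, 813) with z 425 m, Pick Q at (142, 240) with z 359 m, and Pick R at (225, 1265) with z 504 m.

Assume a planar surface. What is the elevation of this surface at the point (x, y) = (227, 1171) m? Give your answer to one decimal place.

Let the plane be z = a·x + b·y + c.
Pick Q−Pick P: −12a − 573b = −66;  Pick R−Pick P: 71a + 452b = 79.
Solving gives a = 0.437761, b = 0.106015.
Then c = 425 − a·154 − b·813 = 271.39.
At (227, 1171): z = 99.4 + 124.1 + 271.39 = 494.9 m.

494.9 m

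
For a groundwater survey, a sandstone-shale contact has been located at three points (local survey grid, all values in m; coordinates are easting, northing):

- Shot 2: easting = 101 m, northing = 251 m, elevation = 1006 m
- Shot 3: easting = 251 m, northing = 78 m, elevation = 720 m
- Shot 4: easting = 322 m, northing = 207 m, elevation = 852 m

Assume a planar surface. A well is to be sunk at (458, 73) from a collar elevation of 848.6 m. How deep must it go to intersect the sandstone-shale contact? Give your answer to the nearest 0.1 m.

Let the plane be z = a·easting + b·northing + c.
Shot 3−Shot 2: 150a − 173b = −286;  Shot 4−Shot 2: 221a − 44b = −154.
Solving gives a = −0.44441, b = 1.26785.
Then c = 1006 − a·101 − b·251 = 732.65.
At (458, 73): z_contact = −203.54 + 92.55 + 732.65 = 621.67 m.
Depth below ground = 848.6 − 621.67 = 226.9 m.

226.9 m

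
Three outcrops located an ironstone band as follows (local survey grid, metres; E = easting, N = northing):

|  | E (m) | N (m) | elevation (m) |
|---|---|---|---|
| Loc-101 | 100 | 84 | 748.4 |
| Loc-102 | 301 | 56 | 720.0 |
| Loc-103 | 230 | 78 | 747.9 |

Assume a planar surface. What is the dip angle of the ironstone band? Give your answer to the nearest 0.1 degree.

55.9°

Let the plane be z = a·E + b·N + c.
Loc-102−Loc-101: 201a − 28b = −28.4;  Loc-103−Loc-101: 130a − 6b = −0.5.
Solving gives a = 0.06426, b = 1.47555.
Gradient magnitude |∇z| = √(a² + b²) = √(0.00413 + 2.17726) = 1.47695.
True dip = arctan(1.47695) = 55.9°, dipping toward S (azimuth ≈ 182°).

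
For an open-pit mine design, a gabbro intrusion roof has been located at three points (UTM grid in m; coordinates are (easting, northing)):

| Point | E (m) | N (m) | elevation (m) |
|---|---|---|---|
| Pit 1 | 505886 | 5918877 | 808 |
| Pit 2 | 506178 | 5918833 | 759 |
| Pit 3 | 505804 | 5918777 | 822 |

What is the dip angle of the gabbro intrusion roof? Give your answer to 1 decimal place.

Two edge vectors: Pit 1→Pit 2 = (292, -44, -49), Pit 1→Pit 3 = (-82, -100, 14).
Normal n = (Pit 1→Pit 2) × (Pit 1→Pit 3) = (-5516, -70, -32808).
So ∂z/∂E = −n_x/n_z = −0.16813 and ∂z/∂N = −n_y/n_z = −0.00213.
Gradient magnitude |∇z| = √(a² + b²) = √(0.02827 + 0.00000) = 0.16814.
True dip = arctan(0.16814) = 9.5°, dipping toward E (azimuth ≈ 089°).

9.5°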